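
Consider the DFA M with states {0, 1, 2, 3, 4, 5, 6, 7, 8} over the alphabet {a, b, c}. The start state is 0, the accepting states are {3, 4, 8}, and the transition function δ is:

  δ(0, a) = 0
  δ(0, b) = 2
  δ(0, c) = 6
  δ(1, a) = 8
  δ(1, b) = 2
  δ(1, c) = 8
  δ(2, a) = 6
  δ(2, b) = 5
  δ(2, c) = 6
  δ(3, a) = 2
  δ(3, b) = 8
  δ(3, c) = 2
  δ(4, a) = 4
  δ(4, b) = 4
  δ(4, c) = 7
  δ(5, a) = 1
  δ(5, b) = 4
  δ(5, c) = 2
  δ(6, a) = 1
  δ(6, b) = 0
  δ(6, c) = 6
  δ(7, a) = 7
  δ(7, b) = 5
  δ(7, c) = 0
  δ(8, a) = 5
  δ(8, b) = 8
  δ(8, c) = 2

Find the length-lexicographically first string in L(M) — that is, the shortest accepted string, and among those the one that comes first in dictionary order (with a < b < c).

bbb

A breadth-first search from 0 reaches an accepting state first via the path 0 → 2 → 5 → 4 on input bbb.
No string of length < 3 is accepted (BFS exhausts all shorter strings without reaching an accepting state), and bbb is the lexicographically least accepting string of length 3.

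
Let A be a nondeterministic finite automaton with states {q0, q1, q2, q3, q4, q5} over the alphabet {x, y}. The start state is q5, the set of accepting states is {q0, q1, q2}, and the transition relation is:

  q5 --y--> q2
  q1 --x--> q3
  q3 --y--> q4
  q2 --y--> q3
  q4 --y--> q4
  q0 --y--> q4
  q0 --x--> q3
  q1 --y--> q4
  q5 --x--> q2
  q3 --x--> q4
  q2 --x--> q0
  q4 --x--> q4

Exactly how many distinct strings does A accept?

4

The useful subgraph on states {q0, q2, q5} is acyclic, so L(A) is finite; the longest accepting path visits 3 useful states, giving maximum string length 2.
Counting accepting paths from q5 by length: 2 of length 1, 2 of length 2. Total 4.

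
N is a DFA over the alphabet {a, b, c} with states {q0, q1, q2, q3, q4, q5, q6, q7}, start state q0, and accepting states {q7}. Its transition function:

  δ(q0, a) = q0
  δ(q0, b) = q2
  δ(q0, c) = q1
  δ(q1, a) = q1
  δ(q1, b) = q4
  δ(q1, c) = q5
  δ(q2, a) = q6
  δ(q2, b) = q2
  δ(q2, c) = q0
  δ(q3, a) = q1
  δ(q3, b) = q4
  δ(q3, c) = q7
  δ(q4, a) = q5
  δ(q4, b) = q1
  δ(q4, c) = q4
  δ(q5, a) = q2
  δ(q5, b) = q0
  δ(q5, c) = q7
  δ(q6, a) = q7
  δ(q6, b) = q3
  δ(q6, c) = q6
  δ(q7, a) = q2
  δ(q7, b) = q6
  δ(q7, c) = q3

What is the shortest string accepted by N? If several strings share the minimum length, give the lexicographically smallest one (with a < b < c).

A breadth-first search from q0 reaches an accepting state first via the path q0 → q2 → q6 → q7 on input baa.
No string of length < 3 is accepted (BFS exhausts all shorter strings without reaching an accepting state), and baa is the lexicographically least accepting string of length 3.

baa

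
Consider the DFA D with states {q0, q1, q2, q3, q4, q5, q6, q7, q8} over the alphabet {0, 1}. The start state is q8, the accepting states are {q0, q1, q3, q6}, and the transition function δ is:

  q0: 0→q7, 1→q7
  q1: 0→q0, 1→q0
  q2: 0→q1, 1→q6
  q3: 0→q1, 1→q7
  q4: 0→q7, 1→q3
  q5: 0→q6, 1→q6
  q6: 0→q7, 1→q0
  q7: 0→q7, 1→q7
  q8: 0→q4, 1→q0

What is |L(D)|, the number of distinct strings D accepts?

The useful subgraph on states {q0, q1, q3, q4, q8} is acyclic, so L(D) is finite; the longest accepting path visits 5 useful states, giving maximum string length 4.
Counting accepting paths from q8 by length: 1 of length 1, 1 of length 2, 1 of length 3, 2 of length 4. Total 5.

5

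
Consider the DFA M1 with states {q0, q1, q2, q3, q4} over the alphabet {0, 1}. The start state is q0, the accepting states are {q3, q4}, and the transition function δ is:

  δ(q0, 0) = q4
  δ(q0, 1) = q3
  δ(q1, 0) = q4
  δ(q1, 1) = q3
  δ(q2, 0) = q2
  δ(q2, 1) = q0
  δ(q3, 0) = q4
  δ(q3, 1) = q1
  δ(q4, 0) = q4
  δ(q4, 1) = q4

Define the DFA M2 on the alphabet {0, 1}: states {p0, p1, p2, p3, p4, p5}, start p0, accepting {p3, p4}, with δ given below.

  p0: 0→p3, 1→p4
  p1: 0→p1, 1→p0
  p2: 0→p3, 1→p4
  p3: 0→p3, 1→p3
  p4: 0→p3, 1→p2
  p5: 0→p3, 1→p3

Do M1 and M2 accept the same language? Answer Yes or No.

Yes

Exploring the product automaton M1 × M2 from the start pair (q0, p0), following both machines on each input symbol, reaches 4 state pairs: (q0, p0), (q4, p3), (q3, p4), (q1, p2).
M1 accepts in {q3, q4} and M2 accepts in {p3, p4}. In every reachable pair the two components are either both accepting — (q4, p3), (q3, p4) — or both non-accepting, so no string is accepted by exactly one of the machines: L(M1) \ L(M2) and L(M2) \ L(M1) are both empty.
Hence every string is accepted by M1 iff it is accepted by M2, and the two languages coincide.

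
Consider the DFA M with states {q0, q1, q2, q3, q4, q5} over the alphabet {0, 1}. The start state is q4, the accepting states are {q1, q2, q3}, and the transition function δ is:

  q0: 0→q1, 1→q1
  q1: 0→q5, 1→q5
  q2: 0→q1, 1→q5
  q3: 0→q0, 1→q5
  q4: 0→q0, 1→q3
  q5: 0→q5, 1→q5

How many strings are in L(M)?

The useful subgraph on states {q0, q1, q3, q4} is acyclic, so L(M) is finite; the longest accepting path visits 4 useful states, giving maximum string length 3.
Counting accepting paths from q4 by length: 1 of length 1, 2 of length 2, 2 of length 3. Total 5.

5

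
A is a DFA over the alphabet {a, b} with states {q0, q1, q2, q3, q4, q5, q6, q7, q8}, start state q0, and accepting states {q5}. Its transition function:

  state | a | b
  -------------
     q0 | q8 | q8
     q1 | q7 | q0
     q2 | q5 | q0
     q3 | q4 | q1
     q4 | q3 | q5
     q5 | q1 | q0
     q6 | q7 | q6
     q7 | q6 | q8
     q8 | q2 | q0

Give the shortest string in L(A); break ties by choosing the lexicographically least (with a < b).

aaa

A breadth-first search from q0 reaches an accepting state first via the path q0 → q8 → q2 → q5 on input aaa.
No string of length < 3 is accepted (BFS exhausts all shorter strings without reaching an accepting state), and aaa is the lexicographically least accepting string of length 3.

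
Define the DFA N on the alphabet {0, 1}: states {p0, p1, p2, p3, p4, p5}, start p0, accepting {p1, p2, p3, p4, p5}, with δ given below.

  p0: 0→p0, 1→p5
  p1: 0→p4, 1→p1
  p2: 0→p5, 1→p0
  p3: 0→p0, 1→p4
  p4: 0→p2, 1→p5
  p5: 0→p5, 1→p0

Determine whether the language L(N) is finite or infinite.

infinite

State p0 is reachable from the start and can reach an accepting state, and it lies on the cycle p0 → p0.
Traversing that cycle any number of times yields accepted strings of unbounded length, so the language is infinite.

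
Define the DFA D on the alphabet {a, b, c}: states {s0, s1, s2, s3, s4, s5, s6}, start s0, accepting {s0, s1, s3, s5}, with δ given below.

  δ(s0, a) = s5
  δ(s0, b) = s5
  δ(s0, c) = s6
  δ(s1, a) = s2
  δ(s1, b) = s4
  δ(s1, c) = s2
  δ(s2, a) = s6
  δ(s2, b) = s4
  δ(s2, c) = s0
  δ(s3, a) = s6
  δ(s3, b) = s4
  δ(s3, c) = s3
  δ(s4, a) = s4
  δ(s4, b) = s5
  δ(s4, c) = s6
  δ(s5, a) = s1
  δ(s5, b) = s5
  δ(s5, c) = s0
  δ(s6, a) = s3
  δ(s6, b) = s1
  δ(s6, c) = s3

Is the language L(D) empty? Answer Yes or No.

The empty string ε is accepted: the run s0 ends in the accepting state s0.
Since at least one string is accepted, L(D) is not empty.

No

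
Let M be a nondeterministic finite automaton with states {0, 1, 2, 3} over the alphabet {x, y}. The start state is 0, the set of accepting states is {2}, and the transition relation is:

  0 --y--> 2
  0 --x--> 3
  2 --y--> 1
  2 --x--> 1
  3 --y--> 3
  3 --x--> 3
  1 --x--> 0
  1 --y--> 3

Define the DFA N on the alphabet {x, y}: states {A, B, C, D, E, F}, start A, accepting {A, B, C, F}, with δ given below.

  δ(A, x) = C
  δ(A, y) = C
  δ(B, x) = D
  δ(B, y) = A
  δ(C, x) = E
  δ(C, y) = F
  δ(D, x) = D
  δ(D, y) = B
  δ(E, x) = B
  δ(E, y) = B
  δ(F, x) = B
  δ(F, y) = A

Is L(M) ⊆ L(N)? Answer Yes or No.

Exploring the product automaton M × N from the start pair (0, A), following both machines on each input symbol, reaches 21 state pairs: (0, A), (3, C), (2, C), (3, E), (3, F), (1, E), (1, F), (3, B), (3, A), (0, B), (3, D), (2, A), (1, C), (0, E), (2, B), (1, D), (1, A), (0, D), (0, C), (2, F), (1, B).
M accepts in {2} and N accepts in {A, B, C, F}. The reachable pairs whose M-component is accepting are (2, C), (2, A), (2, B), (2, F); in each of them the N-component is accepting too, so the product for L(M) \ L(N) (M-component accepting, N-component rejecting) has no reachable accepting pair and the difference is empty.
Hence every string in L(M) is also in L(N).

Yes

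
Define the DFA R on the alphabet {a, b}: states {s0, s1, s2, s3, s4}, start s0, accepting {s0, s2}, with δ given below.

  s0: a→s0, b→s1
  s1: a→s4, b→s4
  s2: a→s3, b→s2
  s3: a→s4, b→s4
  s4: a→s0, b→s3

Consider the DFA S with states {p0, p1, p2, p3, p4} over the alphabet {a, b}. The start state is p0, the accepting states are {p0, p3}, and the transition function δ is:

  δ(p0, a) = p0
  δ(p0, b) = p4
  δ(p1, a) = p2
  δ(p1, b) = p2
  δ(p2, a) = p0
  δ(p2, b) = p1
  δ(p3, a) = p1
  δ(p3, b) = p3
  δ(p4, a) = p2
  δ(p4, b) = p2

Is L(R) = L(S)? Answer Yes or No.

Exploring the product automaton R × S from the start pair (s0, p0), following both machines on each input symbol, reaches 4 state pairs: (s0, p0), (s1, p4), (s4, p2), (s3, p1).
R accepts in {s0, s2} and S accepts in {p0, p3}. In every reachable pair the two components are either both accepting — (s0, p0) — or both non-accepting, so no string is accepted by exactly one of the machines: L(R) \ L(S) and L(S) \ L(R) are both empty.
Hence every string is accepted by R iff it is accepted by S, and the two languages coincide.

Yes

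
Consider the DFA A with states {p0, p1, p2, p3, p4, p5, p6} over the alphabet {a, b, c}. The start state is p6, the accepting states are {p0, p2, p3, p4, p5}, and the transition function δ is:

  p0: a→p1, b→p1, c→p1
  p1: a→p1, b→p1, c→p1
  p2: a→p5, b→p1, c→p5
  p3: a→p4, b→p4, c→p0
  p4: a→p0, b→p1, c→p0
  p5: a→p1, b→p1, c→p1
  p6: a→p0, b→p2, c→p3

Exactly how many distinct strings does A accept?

12

The useful subgraph on states {p0, p2, p3, p4, p5, p6} is acyclic, so L(A) is finite; the longest accepting path visits 4 useful states, giving maximum string length 3.
Counting accepting paths from p6 by length: 3 of length 1, 5 of length 2, 4 of length 3. Total 12.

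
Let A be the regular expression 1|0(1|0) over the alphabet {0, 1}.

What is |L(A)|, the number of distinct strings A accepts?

The expression has no Kleene star, so L(A) is finite. Expanding the alternatives gives {1, 00, 01}.
That is 1 of length 1, 2 of length 2: 3 strings in all.

3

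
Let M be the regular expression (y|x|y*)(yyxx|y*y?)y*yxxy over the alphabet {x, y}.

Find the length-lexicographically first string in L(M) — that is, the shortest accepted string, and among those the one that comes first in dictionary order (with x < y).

yxxy

By inspection of the expression, no string of length less than 4 matches, and yxxy is the lexicographically first match of length 4.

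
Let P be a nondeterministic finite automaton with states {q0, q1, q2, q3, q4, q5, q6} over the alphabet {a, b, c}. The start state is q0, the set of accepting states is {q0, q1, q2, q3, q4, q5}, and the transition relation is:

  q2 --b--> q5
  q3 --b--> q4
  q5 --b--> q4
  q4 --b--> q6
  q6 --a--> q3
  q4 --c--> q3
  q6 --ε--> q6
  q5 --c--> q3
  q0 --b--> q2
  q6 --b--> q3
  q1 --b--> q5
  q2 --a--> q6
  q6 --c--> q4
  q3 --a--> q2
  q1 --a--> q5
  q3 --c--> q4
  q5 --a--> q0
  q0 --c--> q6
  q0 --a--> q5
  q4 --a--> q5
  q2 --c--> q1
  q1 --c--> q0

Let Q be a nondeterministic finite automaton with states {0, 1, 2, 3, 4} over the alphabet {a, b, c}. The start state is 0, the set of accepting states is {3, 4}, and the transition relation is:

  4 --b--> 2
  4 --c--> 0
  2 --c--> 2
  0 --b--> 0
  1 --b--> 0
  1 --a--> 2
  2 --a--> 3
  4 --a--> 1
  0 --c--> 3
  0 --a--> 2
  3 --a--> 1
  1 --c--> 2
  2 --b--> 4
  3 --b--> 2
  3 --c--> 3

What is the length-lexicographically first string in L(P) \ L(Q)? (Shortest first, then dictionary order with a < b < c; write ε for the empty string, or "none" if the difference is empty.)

ε

The empty string ε is accepted by P but not by Q.
Since ε is the unique shortest string, it is the required witness.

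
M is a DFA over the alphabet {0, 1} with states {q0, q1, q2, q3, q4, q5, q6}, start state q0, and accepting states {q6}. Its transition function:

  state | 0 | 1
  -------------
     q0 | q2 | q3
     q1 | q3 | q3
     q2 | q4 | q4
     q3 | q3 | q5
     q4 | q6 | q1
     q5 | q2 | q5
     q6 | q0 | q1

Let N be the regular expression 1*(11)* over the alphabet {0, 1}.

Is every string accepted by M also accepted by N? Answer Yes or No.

The string 000 is in L(M) but not in L(N).
So L(M) ⊄ L(N).

No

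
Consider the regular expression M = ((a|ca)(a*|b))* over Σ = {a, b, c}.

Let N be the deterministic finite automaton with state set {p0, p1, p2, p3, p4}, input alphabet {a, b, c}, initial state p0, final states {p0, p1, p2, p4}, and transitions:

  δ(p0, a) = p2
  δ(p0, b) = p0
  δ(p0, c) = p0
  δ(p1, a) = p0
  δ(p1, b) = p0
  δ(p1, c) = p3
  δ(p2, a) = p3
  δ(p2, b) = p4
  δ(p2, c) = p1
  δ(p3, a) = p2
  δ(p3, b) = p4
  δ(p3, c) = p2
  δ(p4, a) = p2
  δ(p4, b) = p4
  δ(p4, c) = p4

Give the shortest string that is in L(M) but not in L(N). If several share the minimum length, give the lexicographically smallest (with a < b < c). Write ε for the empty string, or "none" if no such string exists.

aa

The string aa is accepted by M but not by N.
No shorter string lies in the difference, and aa is the lexicographically first length-2 string in L(M) \ L(N).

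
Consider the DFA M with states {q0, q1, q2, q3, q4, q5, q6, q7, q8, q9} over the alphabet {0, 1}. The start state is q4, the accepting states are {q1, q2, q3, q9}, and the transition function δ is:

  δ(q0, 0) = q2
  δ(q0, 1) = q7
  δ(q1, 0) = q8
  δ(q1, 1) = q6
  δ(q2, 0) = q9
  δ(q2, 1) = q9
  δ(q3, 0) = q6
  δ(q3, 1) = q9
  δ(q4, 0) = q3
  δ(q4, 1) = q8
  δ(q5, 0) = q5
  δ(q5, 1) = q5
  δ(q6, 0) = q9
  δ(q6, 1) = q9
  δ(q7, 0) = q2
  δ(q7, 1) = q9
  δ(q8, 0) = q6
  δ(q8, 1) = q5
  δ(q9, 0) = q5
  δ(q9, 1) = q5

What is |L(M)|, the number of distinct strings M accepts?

The useful subgraph on states {q3, q4, q6, q8, q9} is acyclic, so L(M) is finite; the longest accepting path visits 4 useful states, giving maximum string length 3.
Counting accepting paths from q4 by length: 1 of length 1, 1 of length 2, 4 of length 3. Total 6.

6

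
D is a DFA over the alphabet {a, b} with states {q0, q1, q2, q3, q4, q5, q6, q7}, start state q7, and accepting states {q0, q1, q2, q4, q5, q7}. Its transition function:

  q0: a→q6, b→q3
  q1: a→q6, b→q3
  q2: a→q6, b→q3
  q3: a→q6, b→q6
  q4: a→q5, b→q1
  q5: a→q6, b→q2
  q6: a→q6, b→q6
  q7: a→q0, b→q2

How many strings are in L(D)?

The useful subgraph on states {q0, q2, q7} is acyclic, so L(D) is finite; the longest accepting path visits 2 useful states, giving maximum string length 1.
Counting accepting paths from q7 by length: 1 of length 0, 2 of length 1. Total 3.

3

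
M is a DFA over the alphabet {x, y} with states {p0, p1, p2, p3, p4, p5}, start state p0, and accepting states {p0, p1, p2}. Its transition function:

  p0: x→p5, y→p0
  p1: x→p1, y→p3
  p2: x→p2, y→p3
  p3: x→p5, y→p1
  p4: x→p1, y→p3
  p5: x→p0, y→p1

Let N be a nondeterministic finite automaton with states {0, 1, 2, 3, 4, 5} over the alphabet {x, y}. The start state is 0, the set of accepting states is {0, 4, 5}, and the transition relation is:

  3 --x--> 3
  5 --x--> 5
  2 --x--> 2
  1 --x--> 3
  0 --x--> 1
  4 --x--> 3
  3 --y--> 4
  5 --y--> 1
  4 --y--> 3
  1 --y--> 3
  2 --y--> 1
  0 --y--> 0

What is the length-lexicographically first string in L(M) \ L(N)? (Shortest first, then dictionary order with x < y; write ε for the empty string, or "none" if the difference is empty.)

The string xx is accepted by M but not by N.
No shorter string lies in the difference, and xx is the lexicographically first length-2 string in L(M) \ L(N).

xx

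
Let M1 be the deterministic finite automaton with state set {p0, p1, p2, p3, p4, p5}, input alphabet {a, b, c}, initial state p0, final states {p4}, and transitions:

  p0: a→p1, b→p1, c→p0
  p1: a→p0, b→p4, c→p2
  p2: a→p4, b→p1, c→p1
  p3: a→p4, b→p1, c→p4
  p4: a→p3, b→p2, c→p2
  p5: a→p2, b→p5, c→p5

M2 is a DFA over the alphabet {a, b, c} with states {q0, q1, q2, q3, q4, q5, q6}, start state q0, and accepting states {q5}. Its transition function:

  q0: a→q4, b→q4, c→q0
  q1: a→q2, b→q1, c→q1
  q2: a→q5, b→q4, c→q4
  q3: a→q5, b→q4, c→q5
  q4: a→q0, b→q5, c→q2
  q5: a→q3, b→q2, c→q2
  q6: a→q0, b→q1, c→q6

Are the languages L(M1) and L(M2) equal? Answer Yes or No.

Yes

Exploring the product automaton M1 × M2 from the start pair (p0, q0), following both machines on each input symbol, reaches 5 state pairs: (p0, q0), (p1, q4), (p4, q5), (p2, q2), (p3, q3).
M1 accepts in {p4} and M2 accepts in {q5}. In every reachable pair the two components are either both accepting — (p4, q5) — or both non-accepting, so no string is accepted by exactly one of the machines: L(M1) \ L(M2) and L(M2) \ L(M1) are both empty.
Hence every string is accepted by M1 iff it is accepted by M2, and the two languages coincide.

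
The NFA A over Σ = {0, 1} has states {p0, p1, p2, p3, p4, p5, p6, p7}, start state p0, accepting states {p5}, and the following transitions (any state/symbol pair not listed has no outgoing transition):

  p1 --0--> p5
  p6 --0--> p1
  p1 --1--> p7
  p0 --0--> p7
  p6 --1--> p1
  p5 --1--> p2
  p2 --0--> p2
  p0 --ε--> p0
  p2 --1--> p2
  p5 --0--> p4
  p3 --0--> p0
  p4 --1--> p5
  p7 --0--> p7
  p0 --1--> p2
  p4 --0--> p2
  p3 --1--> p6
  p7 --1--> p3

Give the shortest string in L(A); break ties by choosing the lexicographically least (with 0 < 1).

01100

A breadth-first search from p0 reaches an accepting state first via the path p0 → p7 → p3 → p6 → p1 → p5 on input 01100.
No string of length < 5 is accepted (BFS exhausts all shorter strings without reaching an accepting state), and 01100 is the lexicographically least accepting string of length 5.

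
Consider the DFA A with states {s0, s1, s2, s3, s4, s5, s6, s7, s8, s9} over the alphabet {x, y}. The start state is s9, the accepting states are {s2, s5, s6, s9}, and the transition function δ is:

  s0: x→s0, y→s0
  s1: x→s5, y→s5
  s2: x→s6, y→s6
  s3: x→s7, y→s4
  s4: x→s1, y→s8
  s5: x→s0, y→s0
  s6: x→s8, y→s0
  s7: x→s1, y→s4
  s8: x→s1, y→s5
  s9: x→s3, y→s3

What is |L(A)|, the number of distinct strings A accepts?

25

The useful subgraph on states {s1, s3, s4, s5, s7, s8, s9} is acyclic, so L(A) is finite; the longest accepting path visits 7 useful states, giving maximum string length 6.
Counting accepting paths from s9 by length: 1 of length 0, 10 of length 4, 10 of length 5, 4 of length 6. Total 25.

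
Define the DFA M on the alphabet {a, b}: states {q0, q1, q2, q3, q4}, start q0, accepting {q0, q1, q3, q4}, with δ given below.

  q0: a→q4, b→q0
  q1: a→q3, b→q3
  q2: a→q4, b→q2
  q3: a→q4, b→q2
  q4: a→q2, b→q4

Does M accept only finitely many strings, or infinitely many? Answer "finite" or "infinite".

infinite

State q0 is reachable from the start and can reach an accepting state, and it lies on the cycle q0 → q0.
Traversing that cycle any number of times yields accepted strings of unbounded length, so the language is infinite.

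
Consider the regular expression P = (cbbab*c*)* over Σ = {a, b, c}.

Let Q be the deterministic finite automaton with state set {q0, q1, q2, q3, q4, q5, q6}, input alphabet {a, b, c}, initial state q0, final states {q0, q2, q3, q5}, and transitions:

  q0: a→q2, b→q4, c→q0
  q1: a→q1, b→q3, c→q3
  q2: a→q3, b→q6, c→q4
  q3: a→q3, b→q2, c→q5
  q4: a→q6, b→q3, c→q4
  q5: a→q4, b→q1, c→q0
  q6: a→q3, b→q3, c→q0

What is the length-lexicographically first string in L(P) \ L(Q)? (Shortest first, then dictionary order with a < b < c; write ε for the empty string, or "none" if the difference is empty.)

cbbabb

The string cbbabb is accepted by P but not by Q.
No shorter string lies in the difference, and cbbabb is the lexicographically first length-6 string in L(P) \ L(Q).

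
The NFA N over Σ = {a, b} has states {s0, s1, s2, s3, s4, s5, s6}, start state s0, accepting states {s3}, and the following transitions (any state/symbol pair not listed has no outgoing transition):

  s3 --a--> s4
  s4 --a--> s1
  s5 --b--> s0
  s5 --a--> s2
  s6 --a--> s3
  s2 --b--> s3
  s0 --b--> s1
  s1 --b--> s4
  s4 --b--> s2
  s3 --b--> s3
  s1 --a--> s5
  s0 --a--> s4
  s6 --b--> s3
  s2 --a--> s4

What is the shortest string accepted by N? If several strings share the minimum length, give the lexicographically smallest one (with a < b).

A breadth-first search from s0 reaches an accepting state first via the path s0 → s4 → s2 → s3 on input abb.
No string of length < 3 is accepted (BFS exhausts all shorter strings without reaching an accepting state), and abb is the lexicographically least accepting string of length 3.

abb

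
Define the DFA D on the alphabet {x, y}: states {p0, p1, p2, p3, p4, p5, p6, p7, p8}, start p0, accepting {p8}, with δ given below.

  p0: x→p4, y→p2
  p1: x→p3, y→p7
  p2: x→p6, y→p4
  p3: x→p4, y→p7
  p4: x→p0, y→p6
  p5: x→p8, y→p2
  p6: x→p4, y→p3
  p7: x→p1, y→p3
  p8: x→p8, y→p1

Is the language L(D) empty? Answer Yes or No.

The states reachable from the start state are {p0, p1, p2, p3, p4, p6, p7}.
None of the accepting states {p8} is reachable, so no string is accepted and L(D) = ∅.

Yes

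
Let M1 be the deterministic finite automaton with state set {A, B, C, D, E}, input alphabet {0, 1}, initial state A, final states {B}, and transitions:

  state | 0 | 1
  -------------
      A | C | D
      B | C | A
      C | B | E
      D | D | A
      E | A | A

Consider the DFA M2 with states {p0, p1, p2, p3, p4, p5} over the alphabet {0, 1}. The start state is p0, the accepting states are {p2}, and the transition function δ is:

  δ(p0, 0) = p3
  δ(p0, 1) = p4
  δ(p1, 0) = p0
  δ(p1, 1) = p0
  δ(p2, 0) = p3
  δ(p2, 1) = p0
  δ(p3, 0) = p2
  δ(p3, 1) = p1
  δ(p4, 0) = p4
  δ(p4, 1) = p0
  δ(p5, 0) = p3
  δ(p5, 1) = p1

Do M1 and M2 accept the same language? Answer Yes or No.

Yes

Exploring the product automaton M1 × M2 from the start pair (A, p0), following both machines on each input symbol, reaches 5 state pairs: (A, p0), (C, p3), (D, p4), (B, p2), (E, p1).
M1 accepts in {B} and M2 accepts in {p2}. In every reachable pair the two components are either both accepting — (B, p2) — or both non-accepting, so no string is accepted by exactly one of the machines: L(M1) \ L(M2) and L(M2) \ L(M1) are both empty.
Hence every string is accepted by M1 iff it is accepted by M2, and the two languages coincide.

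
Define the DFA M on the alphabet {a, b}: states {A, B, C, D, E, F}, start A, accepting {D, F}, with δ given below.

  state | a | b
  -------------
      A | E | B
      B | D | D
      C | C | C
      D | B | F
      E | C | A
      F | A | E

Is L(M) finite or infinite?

State B is reachable from the start and can reach an accepting state, and it lies on the cycle B → D → B.
Traversing that cycle any number of times yields accepted strings of unbounded length, so the language is infinite.

infinite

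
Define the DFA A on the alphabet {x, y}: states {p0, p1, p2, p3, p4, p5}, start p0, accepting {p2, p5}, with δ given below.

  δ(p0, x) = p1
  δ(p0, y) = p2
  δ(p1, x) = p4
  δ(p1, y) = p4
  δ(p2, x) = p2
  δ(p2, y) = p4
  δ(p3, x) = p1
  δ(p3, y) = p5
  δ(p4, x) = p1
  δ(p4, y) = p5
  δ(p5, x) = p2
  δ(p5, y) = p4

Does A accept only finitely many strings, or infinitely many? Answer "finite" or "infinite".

infinite

State p1 is reachable from the start and can reach an accepting state, and it lies on the cycle p1 → p4 → p1.
Traversing that cycle any number of times yields accepted strings of unbounded length, so the language is infinite.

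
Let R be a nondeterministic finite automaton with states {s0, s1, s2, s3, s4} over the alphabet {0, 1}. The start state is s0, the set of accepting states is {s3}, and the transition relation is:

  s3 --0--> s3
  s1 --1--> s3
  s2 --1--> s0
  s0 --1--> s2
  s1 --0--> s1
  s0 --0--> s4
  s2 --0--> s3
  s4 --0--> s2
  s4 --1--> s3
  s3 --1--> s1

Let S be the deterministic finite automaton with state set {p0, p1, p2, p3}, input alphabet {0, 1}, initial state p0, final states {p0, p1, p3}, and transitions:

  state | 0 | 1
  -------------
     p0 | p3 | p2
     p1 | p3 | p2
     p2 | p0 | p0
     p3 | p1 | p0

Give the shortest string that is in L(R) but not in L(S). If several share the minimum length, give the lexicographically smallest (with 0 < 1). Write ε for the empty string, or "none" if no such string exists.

The string 00011 is accepted by R but not by S.
No shorter string lies in the difference, and 00011 is the lexicographically first length-5 string in L(R) \ L(S).

00011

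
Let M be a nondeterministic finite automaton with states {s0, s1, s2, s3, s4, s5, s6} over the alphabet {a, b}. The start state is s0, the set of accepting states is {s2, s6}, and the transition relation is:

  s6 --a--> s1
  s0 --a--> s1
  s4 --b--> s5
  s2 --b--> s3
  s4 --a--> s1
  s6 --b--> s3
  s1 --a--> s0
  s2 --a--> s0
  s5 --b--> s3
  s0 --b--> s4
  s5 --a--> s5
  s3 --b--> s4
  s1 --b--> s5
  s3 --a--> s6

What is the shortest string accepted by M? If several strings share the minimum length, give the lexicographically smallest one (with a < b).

A breadth-first search from s0 reaches an accepting state first via the path s0 → s1 → s5 → s3 → s6 on input abba.
No string of length < 4 is accepted (BFS exhausts all shorter strings without reaching an accepting state), and abba is the lexicographically least accepting string of length 4.

abba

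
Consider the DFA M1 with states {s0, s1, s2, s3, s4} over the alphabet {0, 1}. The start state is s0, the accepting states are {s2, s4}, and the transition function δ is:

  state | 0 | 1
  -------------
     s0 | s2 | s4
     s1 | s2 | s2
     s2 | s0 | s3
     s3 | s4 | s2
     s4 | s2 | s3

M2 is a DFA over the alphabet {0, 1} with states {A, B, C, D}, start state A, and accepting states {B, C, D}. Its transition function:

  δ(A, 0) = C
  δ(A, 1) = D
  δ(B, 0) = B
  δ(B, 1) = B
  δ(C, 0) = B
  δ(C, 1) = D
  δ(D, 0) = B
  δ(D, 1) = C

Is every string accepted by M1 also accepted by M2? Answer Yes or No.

Yes

Exploring the product automaton M1 × M2 from the start pair (s0, A), following both machines on each input symbol, reaches 10 state pairs: (s0, A), (s2, C), (s4, D), (s0, B), (s3, D), (s2, B), (s3, C), (s4, B), (s3, B), (s2, D).
M1 accepts in {s2, s4} and M2 accepts in {B, C, D}. The reachable pairs whose M1-component is accepting are (s2, C), (s4, D), (s2, B), (s4, B), (s2, D); in each of them the M2-component is accepting too, so the product for L(M1) \ L(M2) (M1-component accepting, M2-component rejecting) has no reachable accepting pair and the difference is empty.
Hence every string in L(M1) is also in L(M2).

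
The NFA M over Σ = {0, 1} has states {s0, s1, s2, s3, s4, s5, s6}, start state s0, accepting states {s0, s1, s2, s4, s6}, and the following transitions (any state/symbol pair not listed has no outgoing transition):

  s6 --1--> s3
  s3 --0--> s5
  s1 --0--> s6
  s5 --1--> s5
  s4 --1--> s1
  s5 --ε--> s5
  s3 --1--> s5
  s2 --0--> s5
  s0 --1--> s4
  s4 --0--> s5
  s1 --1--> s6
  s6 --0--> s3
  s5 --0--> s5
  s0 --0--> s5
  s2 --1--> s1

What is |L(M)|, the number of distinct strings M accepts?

5

The useful subgraph on states {s0, s1, s4, s6} is acyclic, so L(M) is finite; the longest accepting path visits 4 useful states, giving maximum string length 3.
Counting accepting paths from s0 by length: 1 of length 0, 1 of length 1, 1 of length 2, 2 of length 3. Total 5.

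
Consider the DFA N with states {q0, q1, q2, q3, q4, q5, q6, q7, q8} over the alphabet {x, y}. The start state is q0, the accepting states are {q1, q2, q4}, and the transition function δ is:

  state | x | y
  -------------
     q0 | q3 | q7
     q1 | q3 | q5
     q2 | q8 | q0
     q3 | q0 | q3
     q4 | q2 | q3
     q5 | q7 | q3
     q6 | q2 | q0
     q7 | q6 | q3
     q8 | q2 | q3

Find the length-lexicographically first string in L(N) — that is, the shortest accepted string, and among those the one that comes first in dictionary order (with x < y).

A breadth-first search from q0 reaches an accepting state first via the path q0 → q7 → q6 → q2 on input yxx.
No string of length < 3 is accepted (BFS exhausts all shorter strings without reaching an accepting state), and yxx is the lexicographically least accepting string of length 3.

yxx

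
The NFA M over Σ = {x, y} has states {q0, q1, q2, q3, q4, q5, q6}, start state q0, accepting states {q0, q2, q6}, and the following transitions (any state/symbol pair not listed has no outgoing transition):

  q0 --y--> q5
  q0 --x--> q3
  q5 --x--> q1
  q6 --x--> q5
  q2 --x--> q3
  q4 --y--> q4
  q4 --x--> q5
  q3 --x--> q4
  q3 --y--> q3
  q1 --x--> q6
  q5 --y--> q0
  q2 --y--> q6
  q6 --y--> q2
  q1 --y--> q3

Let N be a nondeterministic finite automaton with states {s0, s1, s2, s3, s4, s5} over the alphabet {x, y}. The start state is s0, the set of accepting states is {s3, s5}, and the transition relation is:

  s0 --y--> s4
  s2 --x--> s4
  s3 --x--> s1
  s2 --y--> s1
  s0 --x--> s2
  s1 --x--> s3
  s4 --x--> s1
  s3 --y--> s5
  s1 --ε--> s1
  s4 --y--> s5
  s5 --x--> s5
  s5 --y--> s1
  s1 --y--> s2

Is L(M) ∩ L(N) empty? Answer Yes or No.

No

The string yy is accepted by both M and N.
Hence L(M) ∩ L(N) ≠ ∅.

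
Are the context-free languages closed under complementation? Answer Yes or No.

CFLs are closed under union, so if they were also closed under complement they would be closed under intersection by De Morgan (L₁ ∩ L₂ is the complement of the union of the complements). But {aⁿbⁿcᵐ} ∩ {aᵐbⁿcⁿ} = {aⁿbⁿcⁿ} is not context-free although both operands are.

No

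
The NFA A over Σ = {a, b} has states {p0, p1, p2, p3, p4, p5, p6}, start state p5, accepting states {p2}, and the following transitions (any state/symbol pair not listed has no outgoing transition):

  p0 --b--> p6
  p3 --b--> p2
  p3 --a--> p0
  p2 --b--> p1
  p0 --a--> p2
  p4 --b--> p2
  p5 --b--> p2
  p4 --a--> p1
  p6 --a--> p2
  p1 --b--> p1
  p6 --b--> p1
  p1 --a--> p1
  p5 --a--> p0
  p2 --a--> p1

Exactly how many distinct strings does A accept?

The useful subgraph on states {p0, p2, p5, p6} is acyclic, so L(A) is finite; the longest accepting path visits 4 useful states, giving maximum string length 3.
Counting accepting paths from p5 by length: 1 of length 1, 1 of length 2, 1 of length 3. Total 3.

3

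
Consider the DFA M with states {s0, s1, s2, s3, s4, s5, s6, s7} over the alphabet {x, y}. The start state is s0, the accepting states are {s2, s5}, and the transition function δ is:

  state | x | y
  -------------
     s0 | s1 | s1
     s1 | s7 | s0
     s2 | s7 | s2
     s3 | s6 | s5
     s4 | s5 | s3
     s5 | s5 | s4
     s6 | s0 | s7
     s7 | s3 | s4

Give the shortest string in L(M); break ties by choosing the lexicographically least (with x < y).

xxxy

A breadth-first search from s0 reaches an accepting state first via the path s0 → s1 → s7 → s3 → s5 on input xxxy.
No string of length < 4 is accepted (BFS exhausts all shorter strings without reaching an accepting state), and xxxy is the lexicographically least accepting string of length 4.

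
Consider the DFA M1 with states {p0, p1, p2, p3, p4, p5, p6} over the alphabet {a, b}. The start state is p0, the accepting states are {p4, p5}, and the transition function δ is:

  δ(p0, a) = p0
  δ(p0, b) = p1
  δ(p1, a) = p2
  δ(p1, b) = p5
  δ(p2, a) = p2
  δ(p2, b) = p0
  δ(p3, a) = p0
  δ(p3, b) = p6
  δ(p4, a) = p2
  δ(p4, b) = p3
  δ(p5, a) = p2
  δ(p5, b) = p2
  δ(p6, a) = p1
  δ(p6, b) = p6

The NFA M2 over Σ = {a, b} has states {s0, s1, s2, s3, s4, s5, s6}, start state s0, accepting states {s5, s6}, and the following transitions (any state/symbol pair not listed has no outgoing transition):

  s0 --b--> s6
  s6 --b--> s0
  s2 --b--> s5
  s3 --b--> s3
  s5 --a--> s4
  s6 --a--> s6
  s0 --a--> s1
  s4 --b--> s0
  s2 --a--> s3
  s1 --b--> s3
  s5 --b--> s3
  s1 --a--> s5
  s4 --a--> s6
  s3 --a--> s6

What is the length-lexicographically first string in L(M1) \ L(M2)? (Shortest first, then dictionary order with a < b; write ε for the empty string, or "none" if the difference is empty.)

bb

The string bb is accepted by M1 but not by M2.
No shorter string lies in the difference, and bb is the lexicographically first length-2 string in L(M1) \ L(M2).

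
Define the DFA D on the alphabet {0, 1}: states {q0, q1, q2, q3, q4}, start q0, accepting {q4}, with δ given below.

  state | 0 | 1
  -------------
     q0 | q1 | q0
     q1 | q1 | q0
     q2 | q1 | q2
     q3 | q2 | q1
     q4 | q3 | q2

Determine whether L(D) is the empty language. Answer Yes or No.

The states reachable from the start state are {q0, q1}.
None of the accepting states {q4} is reachable, so no string is accepted and L(D) = ∅.

Yes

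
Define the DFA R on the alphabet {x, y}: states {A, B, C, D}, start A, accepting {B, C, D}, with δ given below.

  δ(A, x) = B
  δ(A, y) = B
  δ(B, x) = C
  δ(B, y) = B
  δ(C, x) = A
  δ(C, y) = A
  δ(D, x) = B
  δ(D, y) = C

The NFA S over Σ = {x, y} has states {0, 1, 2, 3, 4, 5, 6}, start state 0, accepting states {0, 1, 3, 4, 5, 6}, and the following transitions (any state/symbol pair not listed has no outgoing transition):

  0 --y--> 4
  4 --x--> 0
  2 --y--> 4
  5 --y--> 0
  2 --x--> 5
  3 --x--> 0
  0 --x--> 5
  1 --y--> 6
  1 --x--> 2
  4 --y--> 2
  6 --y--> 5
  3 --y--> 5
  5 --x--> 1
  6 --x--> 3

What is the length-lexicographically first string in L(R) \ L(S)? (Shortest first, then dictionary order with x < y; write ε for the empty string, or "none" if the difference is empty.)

yy

The string yy is accepted by R but not by S.
No shorter string lies in the difference, and yy is the lexicographically first length-2 string in L(R) \ L(S).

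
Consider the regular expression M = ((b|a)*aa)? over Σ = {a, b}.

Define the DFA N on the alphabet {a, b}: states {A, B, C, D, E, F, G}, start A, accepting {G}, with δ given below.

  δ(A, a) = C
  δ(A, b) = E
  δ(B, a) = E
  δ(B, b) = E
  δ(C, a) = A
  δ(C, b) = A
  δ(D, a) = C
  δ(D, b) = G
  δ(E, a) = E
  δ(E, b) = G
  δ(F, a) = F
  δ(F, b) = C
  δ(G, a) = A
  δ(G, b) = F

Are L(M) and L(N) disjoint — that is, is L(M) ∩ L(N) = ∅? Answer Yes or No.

Yes

Converting the expression M to a DFA (subset construction, then merging equivalent states) gives the minimal DFA with states {m0, m1, m2, m3}, start state m0, accepting states {m0, m3} and transitions m0: a→m1, b→m2; m1: a→m3, b→m2; m2: a→m1, b→m2; m3: a→m3, b→m2.
Exploring the product automaton M × N from the start pair (m0, A), following both machines on each input symbol, reaches 14 state pairs: (m0, A), (m1, C), (m2, E), (m3, A), (m2, A), (m1, E), (m2, G), (m3, C), (m3, E), (m1, A), (m2, F), (m1, F), (m2, C), (m3, F).
M accepts in {m0, m3} and N accepts in {G}; no reachable pair has both components accepting, so no string drives both machines to acceptance simultaneously and L(M) ∩ L(N) = ∅.
So no string is accepted by both, and the intersection is empty.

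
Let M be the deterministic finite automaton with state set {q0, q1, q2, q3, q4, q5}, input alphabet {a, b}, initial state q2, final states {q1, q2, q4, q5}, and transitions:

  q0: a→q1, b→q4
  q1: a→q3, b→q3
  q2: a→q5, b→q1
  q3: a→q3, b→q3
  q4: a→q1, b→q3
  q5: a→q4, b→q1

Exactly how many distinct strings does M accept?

The useful subgraph on states {q1, q2, q4, q5} is acyclic, so L(M) is finite; the longest accepting path visits 4 useful states, giving maximum string length 3.
Counting accepting paths from q2 by length: 1 of length 0, 2 of length 1, 2 of length 2, 1 of length 3. Total 6.

6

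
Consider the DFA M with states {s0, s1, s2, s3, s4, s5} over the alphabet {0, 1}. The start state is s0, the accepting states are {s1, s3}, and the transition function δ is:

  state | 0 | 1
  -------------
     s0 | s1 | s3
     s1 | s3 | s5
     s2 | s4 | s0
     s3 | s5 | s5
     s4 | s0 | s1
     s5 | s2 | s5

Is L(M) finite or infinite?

State s0 is reachable from the start and can reach an accepting state, and it lies on the cycle s0 → s1 → s3 → s5 → s2 → s0.
Traversing that cycle any number of times yields accepted strings of unbounded length, so the language is infinite.

infinite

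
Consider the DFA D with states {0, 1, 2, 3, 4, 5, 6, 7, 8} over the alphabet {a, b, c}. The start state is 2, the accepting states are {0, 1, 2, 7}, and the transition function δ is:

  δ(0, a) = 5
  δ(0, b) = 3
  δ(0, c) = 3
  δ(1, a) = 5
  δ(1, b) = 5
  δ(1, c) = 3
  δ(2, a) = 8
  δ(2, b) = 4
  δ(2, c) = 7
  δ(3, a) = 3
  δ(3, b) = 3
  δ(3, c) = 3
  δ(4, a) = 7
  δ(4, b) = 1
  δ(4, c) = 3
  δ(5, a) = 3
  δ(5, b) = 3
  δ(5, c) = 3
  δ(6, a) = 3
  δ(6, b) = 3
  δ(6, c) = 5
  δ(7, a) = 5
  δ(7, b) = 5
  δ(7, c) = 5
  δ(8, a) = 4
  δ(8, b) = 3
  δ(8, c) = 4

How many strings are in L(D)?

The useful subgraph on states {1, 2, 4, 7, 8} is acyclic, so L(D) is finite; the longest accepting path visits 4 useful states, giving maximum string length 3.
Counting accepting paths from 2 by length: 1 of length 0, 1 of length 1, 2 of length 2, 4 of length 3. Total 8.

8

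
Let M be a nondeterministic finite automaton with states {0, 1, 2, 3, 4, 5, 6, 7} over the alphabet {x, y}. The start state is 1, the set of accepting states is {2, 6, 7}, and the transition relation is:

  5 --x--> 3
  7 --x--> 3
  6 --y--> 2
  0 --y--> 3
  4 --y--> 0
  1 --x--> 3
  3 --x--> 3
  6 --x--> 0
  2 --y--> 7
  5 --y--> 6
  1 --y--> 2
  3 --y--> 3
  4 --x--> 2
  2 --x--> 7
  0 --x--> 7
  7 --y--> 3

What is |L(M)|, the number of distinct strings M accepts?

The useful subgraph on states {1, 2, 7} is acyclic, so L(M) is finite; the longest accepting path visits 3 useful states, giving maximum string length 2.
Counting accepting paths from 1 by length: 1 of length 1, 2 of length 2. Total 3.

3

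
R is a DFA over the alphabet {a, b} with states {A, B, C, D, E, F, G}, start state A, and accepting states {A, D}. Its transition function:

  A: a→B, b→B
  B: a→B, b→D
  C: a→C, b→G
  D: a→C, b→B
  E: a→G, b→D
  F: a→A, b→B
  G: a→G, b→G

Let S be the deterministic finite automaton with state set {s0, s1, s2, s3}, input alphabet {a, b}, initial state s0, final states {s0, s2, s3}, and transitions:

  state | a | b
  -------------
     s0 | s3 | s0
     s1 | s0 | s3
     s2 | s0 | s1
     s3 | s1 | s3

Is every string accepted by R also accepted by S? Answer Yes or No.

Exploring the product automaton R × S from the start pair (A, s0), following both machines on each input symbol, reaches 12 state pairs: (A, s0), (B, s3), (B, s0), (B, s1), (D, s3), (D, s0), (C, s1), (C, s3), (C, s0), (G, s3), (G, s0), (G, s1).
R accepts in {A, D} and S accepts in {s0, s2, s3}. The reachable pairs whose R-component is accepting are (A, s0), (D, s3), (D, s0); in each of them the S-component is accepting too, so the product for L(R) \ L(S) (R-component accepting, S-component rejecting) has no reachable accepting pair and the difference is empty.
Hence every string in L(R) is also in L(S).

Yes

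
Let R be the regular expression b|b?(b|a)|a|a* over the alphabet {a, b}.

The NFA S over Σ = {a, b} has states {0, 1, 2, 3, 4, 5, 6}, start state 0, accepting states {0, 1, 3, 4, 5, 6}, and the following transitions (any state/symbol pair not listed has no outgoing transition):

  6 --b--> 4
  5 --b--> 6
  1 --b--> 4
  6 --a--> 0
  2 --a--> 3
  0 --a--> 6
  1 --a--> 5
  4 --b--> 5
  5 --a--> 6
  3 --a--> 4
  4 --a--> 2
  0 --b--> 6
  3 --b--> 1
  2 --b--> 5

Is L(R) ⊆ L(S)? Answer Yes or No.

Converting the expression R to a DFA (subset construction, then merging equivalent states) gives the minimal DFA with states {r0, r1, r2, r3, r4}, start state r0, accepting states {r0, r1, r2, r4} and transitions r0: a→r1, b→r2; r1: a→r1, b→r3; r2: a→r4, b→r4; r3: a→r3, b→r3; r4: a→r3, b→r3.
Exploring the product automaton R × S from the start pair (r0, 0), following both machines on each input symbol, reaches 13 state pairs: (r0, 0), (r1, 6), (r2, 6), (r1, 0), (r3, 4), (r4, 0), (r4, 4), (r3, 6), (r3, 2), (r3, 5), (r3, 0), (r3, 3), (r3, 1).
R accepts in {r0, r1, r2, r4} and S accepts in {0, 1, 3, 4, 5, 6}. The reachable pairs whose R-component is accepting are (r0, 0), (r1, 6), (r2, 6), (r1, 0), (r4, 0), (r4, 4); in each of them the S-component is accepting too, so the product for L(R) \ L(S) (R-component accepting, S-component rejecting) has no reachable accepting pair and the difference is empty.
Hence every string in L(R) is also in L(S).

Yes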